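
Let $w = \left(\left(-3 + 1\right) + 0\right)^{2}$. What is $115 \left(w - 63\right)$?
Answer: $-6785$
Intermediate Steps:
$w = 4$ ($w = \left(-2 + 0\right)^{2} = \left(-2\right)^{2} = 4$)
$115 \left(w - 63\right) = 115 \left(4 - 63\right) = 115 \left(-59\right) = -6785$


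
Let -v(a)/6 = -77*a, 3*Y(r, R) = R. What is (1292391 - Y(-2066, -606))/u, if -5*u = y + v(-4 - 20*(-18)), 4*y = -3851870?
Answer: 12925930/1596991 ≈ 8.0939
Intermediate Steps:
Y(r, R) = R/3
v(a) = 462*a (v(a) = -(-462)*a = 462*a)
y = -1925935/2 (y = (¼)*(-3851870) = -1925935/2 ≈ -9.6297e+5)
u = 1596991/10 (u = -(-1925935/2 + 462*(-4 - 20*(-18)))/5 = -(-1925935/2 + 462*(-4 + 360))/5 = -(-1925935/2 + 462*356)/5 = -(-1925935/2 + 164472)/5 = -⅕*(-1596991/2) = 1596991/10 ≈ 1.5970e+5)
(1292391 - Y(-2066, -606))/u = (1292391 - (-606)/3)/(1596991/10) = (1292391 - 1*(-202))*(10/1596991) = (1292391 + 202)*(10/1596991) = 1292593*(10/1596991) = 12925930/1596991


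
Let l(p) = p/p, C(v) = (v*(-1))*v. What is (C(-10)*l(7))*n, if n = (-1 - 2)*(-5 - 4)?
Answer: -2700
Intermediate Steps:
C(v) = -v**2 (C(v) = (-v)*v = -v**2)
l(p) = 1
n = 27 (n = -3*(-9) = 27)
(C(-10)*l(7))*n = (-1*(-10)**2*1)*27 = (-1*100*1)*27 = -100*1*27 = -100*27 = -2700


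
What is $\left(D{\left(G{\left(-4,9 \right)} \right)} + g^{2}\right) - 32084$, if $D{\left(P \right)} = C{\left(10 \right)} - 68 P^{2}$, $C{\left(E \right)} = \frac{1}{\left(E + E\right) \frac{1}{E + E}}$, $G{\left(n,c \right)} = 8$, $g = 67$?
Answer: $-31946$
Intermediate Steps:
$C{\left(E \right)} = 1$ ($C{\left(E \right)} = \frac{1}{2 E \frac{1}{2 E}} = 1^{-1} = 1$)
$D{\left(P \right)} = 1 - 68 P^{2}$
$\left(D{\left(G{\left(-4,9 \right)} \right)} + g^{2}\right) - 32084 = \left(\left(1 - 68 \cdot 8^{2}\right) + 67^{2}\right) - 32084 = \left(\left(1 - 4352\right) + 4489\right) - 32084 = \left(-4351 + 4489\right) - 32084 = 138 - 32084 = -31946$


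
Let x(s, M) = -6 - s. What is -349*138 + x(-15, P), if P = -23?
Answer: -48153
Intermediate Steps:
-349*138 + x(-15, P) = -349*138 + (-6 - 1*(-15)) = -48162 + (-6 + 15) = -48162 + 9 = -48153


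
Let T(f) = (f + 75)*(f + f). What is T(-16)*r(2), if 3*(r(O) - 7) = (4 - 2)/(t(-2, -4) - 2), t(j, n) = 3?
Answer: -43424/3 ≈ -14475.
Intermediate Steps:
T(f) = 2*f*(75 + f) (T(f) = (75 + f)*(2*f) = 2*f*(75 + f))
r(O) = 23/3 (r(O) = 7 + ((4 - 2)/(3 - 2))/3 = 7 + (2/1)/3 = 7 + (2*1)/3 = 7 + (1/3)*2 = 7 + 2/3 = 23/3)
T(-16)*r(2) = (2*(-16)*(75 - 16))*(23/3) = (2*(-16)*59)*(23/3) = -1888*23/3 = -43424/3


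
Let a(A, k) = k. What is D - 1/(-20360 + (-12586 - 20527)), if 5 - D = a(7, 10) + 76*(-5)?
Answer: 20052376/53473 ≈ 375.00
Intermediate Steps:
D = 375 (D = 5 - (10 + 76*(-5)) = 5 - (10 - 380) = 5 - 1*(-370) = 5 + 370 = 375)
D - 1/(-20360 + (-12586 - 20527)) = 375 - 1/(-20360 + (-12586 - 20527)) = 375 - 1/(-20360 - 33113) = 375 - 1/(-53473) = 375 - 1*(-1/53473) = 375 + 1/53473 = 20052376/53473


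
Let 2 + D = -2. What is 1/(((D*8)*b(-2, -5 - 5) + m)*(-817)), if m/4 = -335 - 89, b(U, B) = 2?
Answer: 1/1437920 ≈ 6.9545e-7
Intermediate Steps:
D = -4 (D = -2 - 2 = -4)
m = -1696 (m = 4*(-335 - 89) = 4*(-424) = -1696)
1/(((D*8)*b(-2, -5 - 5) + m)*(-817)) = 1/(-4*8*2 - 1696*(-817)) = -1/817/(-32*2 - 1696) = -1/817/(-64 - 1696) = -1/817/(-1760) = -1/1760*(-1/817) = 1/1437920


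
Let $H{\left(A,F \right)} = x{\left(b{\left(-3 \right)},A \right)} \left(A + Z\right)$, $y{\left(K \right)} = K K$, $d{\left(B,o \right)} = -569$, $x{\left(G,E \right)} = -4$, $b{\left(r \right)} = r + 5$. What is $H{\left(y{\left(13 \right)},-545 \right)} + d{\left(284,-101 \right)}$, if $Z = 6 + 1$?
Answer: $-1273$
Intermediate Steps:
$b{\left(r \right)} = 5 + r$
$Z = 7$
$y{\left(K \right)} = K^{2}$
$H{\left(A,F \right)} = -28 - 4 A$ ($H{\left(A,F \right)} = - 4 \left(A + 7\right) = - 4 \left(7 + A\right) = -28 - 4 A$)
$H{\left(y{\left(13 \right)},-545 \right)} + d{\left(284,-101 \right)} = \left(-28 - 4 \cdot 13^{2}\right) - 569 = \left(-28 - 676\right) - 569 = -704 - 569 = -1273$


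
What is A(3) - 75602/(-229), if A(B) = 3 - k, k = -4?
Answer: 77205/229 ≈ 337.14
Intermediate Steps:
A(B) = 7 (A(B) = 3 - 1*(-4) = 3 + 4 = 7)
A(3) - 75602/(-229) = 7 - 75602/(-229) = 7 - 75602*(-1)/229 = 7 - 206*(-367/229) = 7 + 75602/229 = 77205/229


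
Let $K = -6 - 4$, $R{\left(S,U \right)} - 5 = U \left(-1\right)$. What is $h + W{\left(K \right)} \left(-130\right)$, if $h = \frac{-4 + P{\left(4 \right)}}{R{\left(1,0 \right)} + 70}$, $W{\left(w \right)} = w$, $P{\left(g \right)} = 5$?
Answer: $\frac{97501}{75} \approx 1300.0$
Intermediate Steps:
$R{\left(S,U \right)} = 5 - U$ ($R{\left(S,U \right)} = 5 + U \left(-1\right) = 5 - U$)
$K = -10$
$h = \frac{1}{75}$ ($h = \frac{-4 + 5}{\left(5 - 0\right) + 70} = 1 \frac{1}{\left(5 + 0\right) + 70} = 1 \frac{1}{5 + 70} = 1 \cdot \frac{1}{75} = \frac{1}{75} \approx 0.013333$)
$h + W{\left(K \right)} \left(-130\right) = \frac{1}{75} - -1300 = \frac{1}{75} + 1300 = \frac{97501}{75}$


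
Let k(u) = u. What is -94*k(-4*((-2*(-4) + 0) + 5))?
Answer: 4888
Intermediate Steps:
-94*k(-4*((-2*(-4) + 0) + 5)) = -(-376)*((-2*(-4) + 0) + 5) = -(-376)*((8 + 0) + 5) = -(-376)*(8 + 5) = -(-376)*13 = -94*(-52) = 4888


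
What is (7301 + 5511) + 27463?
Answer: 40275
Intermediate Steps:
(7301 + 5511) + 27463 = 12812 + 27463 = 40275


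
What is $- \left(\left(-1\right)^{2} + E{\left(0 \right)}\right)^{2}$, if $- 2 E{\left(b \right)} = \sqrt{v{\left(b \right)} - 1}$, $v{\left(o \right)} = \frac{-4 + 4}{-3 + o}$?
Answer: $- \frac{3}{4} + i \approx -0.75 + 1.0 i$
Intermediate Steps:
$v{\left(o \right)} = 0$ ($v{\left(o \right)} = \frac{0}{-3 + o} = 0$)
$E{\left(b \right)} = - \frac{i}{2}$ ($E{\left(b \right)} = - \frac{\sqrt{0 - 1}}{2} = - \frac{\sqrt{-1}}{2} = - \frac{i}{2}$)
$- \left(\left(-1\right)^{2} + E{\left(0 \right)}\right)^{2} = - \left(\left(-1\right)^{2} - \frac{i}{2}\right)^{2} = - \left(1 - \frac{i}{2}\right)^{2}$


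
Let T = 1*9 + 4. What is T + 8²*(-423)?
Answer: -27059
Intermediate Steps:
T = 13 (T = 9 + 4 = 13)
T + 8²*(-423) = 13 + 8²*(-423) = 13 + 64*(-423) = 13 - 27072 = -27059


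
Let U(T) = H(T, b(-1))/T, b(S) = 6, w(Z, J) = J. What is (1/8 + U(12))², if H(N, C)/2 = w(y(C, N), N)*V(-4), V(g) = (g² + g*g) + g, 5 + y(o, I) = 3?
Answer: 201601/64 ≈ 3150.0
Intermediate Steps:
y(o, I) = -2 (y(o, I) = -5 + 3 = -2)
V(g) = g + 2*g² (V(g) = (g² + g²) + g = 2*g² + g = g + 2*g²)
H(N, C) = 56*N (H(N, C) = 2*(N*(-4*(1 + 2*(-4)))) = 2*(N*(-4*(1 - 8))) = 2*(N*(-4*(-7))) = 2*(N*28) = 2*(28*N) = 56*N)
U(T) = 56 (U(T) = (56*T)/T = 56)
(1/8 + U(12))² = (1/8 + 56)² = (⅛ + 56)² = (449/8)² = 201601/64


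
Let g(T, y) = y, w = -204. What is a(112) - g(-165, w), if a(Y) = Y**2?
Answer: 12748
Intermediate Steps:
a(112) - g(-165, w) = 112**2 - 1*(-204) = 12544 + 204 = 12748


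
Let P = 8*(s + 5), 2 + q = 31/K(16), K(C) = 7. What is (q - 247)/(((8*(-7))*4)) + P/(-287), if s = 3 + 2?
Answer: 3267/4018 ≈ 0.81309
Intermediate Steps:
s = 5
q = 17/7 (q = -2 + 31/7 = 17/7 ≈ 2.4286)
P = 80 (P = 8*(5 + 5) = 8*10 = 80)
(q - 247)/(((8*(-7))*4)) + P/(-287) = (17/7 - 247)/(((8*(-7))*4)) + 80/(-287) = -1712/(7*((-56*4))) + 80*(-1/287) = -1712/7/(-224) - 80/287 = -1712/7*(-1/224) - 80/287 = 107/98 - 80/287 = 3267/4018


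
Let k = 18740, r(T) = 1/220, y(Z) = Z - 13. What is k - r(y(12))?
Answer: 4122799/220 ≈ 18740.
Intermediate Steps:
y(Z) = -13 + Z
r(T) = 1/220
k - r(y(12)) = 18740 - 1*1/220 = 18740 - 1/220 = 4122799/220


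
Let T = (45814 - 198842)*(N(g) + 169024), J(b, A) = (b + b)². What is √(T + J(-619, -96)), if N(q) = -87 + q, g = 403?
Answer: 2*I*√6478057219 ≈ 1.6097e+5*I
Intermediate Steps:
J(b, A) = 4*b² (J(b, A) = (2*b)² = 4*b²)
T = -25913761520 (T = (45814 - 198842)*((-87 + 403) + 169024) = -153028*(316 + 169024) = -153028*169340 = -25913761520)
√(T + J(-619, -96)) = √(-25913761520 + 4*(-619)²) = √(-25913761520 + 4*383161) = √(-25913761520 + 1532644) = √(-25912228876) = 2*I*√6478057219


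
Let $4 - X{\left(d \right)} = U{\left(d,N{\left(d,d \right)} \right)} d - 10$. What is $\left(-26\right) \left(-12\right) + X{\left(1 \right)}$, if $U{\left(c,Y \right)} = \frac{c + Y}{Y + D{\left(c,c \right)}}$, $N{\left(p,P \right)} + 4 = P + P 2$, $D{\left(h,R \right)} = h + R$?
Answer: $326$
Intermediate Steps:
$D{\left(h,R \right)} = R + h$
$N{\left(p,P \right)} = -4 + 3 P$ ($N{\left(p,P \right)} = -4 + \left(P + P 2\right) = -4 + \left(P + 2 P\right) = -4 + 3 P$)
$U{\left(c,Y \right)} = \frac{Y + c}{Y + 2 c}$ ($U{\left(c,Y \right)} = \frac{c + Y}{Y + \left(c + c\right)} = \frac{Y + c}{Y + 2 c}$)
$X{\left(d \right)} = 14 - \frac{d \left(-4 + 4 d\right)}{-4 + 5 d}$ ($X{\left(d \right)} = 4 - \left(\frac{\left(-4 + 3 d\right) + d}{\left(-4 + 3 d\right) + 2 d} d - 10\right) = 4 - \left(\frac{-4 + 4 d}{-4 + 5 d} d - 10\right) = 4 - \left(\frac{d \left(-4 + 4 d\right)}{-4 + 5 d} - 10\right) = 4 - \left(-10 + \frac{d \left(-4 + 4 d\right)}{-4 + 5 d}\right) = 14 - \frac{d \left(-4 + 4 d\right)}{-4 + 5 d}$)
$\left(-26\right) \left(-12\right) + X{\left(1 \right)} = \left(-26\right) \left(-12\right) + \frac{2 \left(-28 - 2 \cdot 1^{2} + 37 \cdot 1\right)}{-4 + 5 \cdot 1} = 312 + \frac{2 \left(-28 - 2 + 37\right)}{-4 + 5} = 312 + \frac{2 \left(-28 - 2 + 37\right)}{1} = 312 + 2 \cdot 1 \cdot 7 = 312 + 14 = 326$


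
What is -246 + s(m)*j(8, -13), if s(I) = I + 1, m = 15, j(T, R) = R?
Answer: -454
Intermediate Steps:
s(I) = 1 + I
-246 + s(m)*j(8, -13) = -246 + (1 + 15)*(-13) = -246 + 16*(-13) = -246 - 208 = -454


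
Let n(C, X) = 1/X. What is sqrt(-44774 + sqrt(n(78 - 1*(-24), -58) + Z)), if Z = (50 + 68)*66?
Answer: sqrt(-150619736 + 58*sqrt(26198774))/58 ≈ 211.39*I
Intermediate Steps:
Z = 7788 (Z = 118*66 = 7788)
sqrt(-44774 + sqrt(n(78 - 1*(-24), -58) + Z)) = sqrt(-44774 + sqrt(1/(-58) + 7788)) = sqrt(-44774 + sqrt(-1/58 + 7788)) = sqrt(-44774 + sqrt(451703/58)) = sqrt(-44774 + sqrt(26198774)/58)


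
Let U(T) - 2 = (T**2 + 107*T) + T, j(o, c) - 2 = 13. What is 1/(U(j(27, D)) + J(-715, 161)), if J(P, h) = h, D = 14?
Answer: 1/2008 ≈ 0.00049801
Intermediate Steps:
j(o, c) = 15 (j(o, c) = 2 + 13 = 15)
U(T) = 2 + T**2 + 108*T (U(T) = 2 + ((T**2 + 107*T) + T) = 2 + (T**2 + 108*T) = 2 + T**2 + 108*T)
1/(U(j(27, D)) + J(-715, 161)) = 1/((2 + 15**2 + 108*15) + 161) = 1/((2 + 225 + 1620) + 161) = 1/(1847 + 161) = 1/2008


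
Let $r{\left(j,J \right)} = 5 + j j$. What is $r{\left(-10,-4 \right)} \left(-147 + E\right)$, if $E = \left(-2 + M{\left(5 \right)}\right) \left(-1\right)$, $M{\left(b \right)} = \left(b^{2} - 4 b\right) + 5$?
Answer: $-16275$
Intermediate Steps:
$M{\left(b \right)} = 5 + b^{2} - 4 b$
$r{\left(j,J \right)} = 5 + j^{2}$
$E = -8$ ($E = \left(-2 + \left(5 + 5^{2} - 20\right)\right) \left(-1\right) = \left(-2 + \left(5 + 25 - 20\right)\right) \left(-1\right) = \left(-2 + 10\right) \left(-1\right) = 8 \left(-1\right) = -8$)
$r{\left(-10,-4 \right)} \left(-147 + E\right) = \left(5 + \left(-10\right)^{2}\right) \left(-147 - 8\right) = \left(5 + 100\right) \left(-155\right) = 105 \left(-155\right) = -16275$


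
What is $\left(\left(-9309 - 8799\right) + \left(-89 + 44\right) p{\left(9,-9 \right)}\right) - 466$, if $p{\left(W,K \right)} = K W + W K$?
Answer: $-11284$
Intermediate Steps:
$p{\left(W,K \right)} = 2 K W$ ($p{\left(W,K \right)} = K W + K W = 2 K W$)
$\left(\left(-9309 - 8799\right) + \left(-89 + 44\right) p{\left(9,-9 \right)}\right) - 466 = \left(\left(-9309 - 8799\right) + \left(-89 + 44\right) 2 \left(-9\right) 9\right) - 466 = \left(\left(-9309 - 8799\right) - -7290\right) - 466 = \left(-18108 + 7290\right) - 466 = -10818 - 466 = -11284$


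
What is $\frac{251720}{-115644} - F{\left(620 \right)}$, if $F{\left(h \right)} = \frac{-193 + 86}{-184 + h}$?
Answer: $- \frac{24344003}{12605196} \approx -1.9313$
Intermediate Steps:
$F{\left(h \right)} = - \frac{107}{-184 + h}$
$\frac{251720}{-115644} - F{\left(620 \right)} = \frac{251720}{-115644} - - \frac{107}{-184 + 620} = 251720 \left(- \frac{1}{115644}\right) - - \frac{107}{436} = - \frac{62930}{28911} - \left(-107\right) \frac{1}{436} = - \frac{62930}{28911} - - \frac{107}{436} = - \frac{62930}{28911} + \frac{107}{436} = - \frac{24344003}{12605196}$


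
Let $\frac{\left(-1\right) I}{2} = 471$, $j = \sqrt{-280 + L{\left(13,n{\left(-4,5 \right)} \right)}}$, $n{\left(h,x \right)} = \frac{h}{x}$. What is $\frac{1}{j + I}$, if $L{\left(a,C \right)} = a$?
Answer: $- \frac{314}{295877} - \frac{i \sqrt{267}}{887631} \approx -0.0010613 - 1.8409 \cdot 10^{-5} i$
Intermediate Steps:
$j = i \sqrt{267}$ ($j = \sqrt{-280 + 13} = \sqrt{-267} = i \sqrt{267} \approx 16.34 i$)
$I = -942$ ($I = \left(-2\right) 471 = -942$)
$\frac{1}{j + I} = \frac{1}{i \sqrt{267} - 942} = \frac{1}{-942 + i \sqrt{267}}$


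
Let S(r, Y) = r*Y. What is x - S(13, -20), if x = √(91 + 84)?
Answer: 260 + 5*√7 ≈ 273.23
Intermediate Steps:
x = 5*√7 (x = √175 = 5*√7 ≈ 13.229)
S(r, Y) = Y*r
x - S(13, -20) = 5*√7 - (-20)*13 = 5*√7 - 1*(-260) = 5*√7 + 260 = 260 + 5*√7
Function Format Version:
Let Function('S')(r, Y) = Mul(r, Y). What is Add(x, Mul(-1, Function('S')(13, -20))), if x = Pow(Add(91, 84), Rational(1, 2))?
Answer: Add(260, Mul(5, Pow(7, Rational(1, 2)))) ≈ 273.23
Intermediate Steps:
x = Mul(5, Pow(7, Rational(1, 2))) (x = Pow(175, Rational(1, 2)) = Mul(5, Pow(7, Rational(1, 2))) ≈ 13.229)
Function('S')(r, Y) = Mul(Y, r)
Add(x, Mul(-1, Function('S')(13, -20))) = Add(Mul(5, Pow(7, Rational(1, 2))), Mul(-1, Mul(-20, 13))) = Add(Mul(5, Pow(7, Rational(1, 2))), Mul(-1, -260)) = Add(Mul(5, Pow(7, Rational(1, 2))), 260) = Add(260, Mul(5, Pow(7, Rational(1, 2))))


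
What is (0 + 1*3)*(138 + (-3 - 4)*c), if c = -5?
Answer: 519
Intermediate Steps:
(0 + 1*3)*(138 + (-3 - 4)*c) = (0 + 1*3)*(138 + (-3 - 4)*(-5)) = (0 + 3)*(138 - 7*(-5)) = 3*(138 + 35) = 3*173 = 519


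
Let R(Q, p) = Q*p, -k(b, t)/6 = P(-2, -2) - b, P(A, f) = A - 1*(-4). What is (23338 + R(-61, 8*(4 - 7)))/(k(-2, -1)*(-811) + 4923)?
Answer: 24802/24387 ≈ 1.0170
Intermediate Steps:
P(A, f) = 4 + A (P(A, f) = A + 4 = 4 + A)
k(b, t) = -12 + 6*b (k(b, t) = -6*((4 - 2) - b) = -6*(2 - b) = -12 + 6*b)
(23338 + R(-61, 8*(4 - 7)))/(k(-2, -1)*(-811) + 4923) = (23338 - 488*(4 - 7))/((-12 + 6*(-2))*(-811) + 4923) = (23338 - 488*(-3))/((-12 - 12)*(-811) + 4923) = (23338 - 61*(-24))/(-24*(-811) + 4923) = (23338 + 1464)/(19464 + 4923) = 24802/24387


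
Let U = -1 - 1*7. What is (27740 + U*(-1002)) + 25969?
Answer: 61725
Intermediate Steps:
U = -8 (U = -1 - 7 = -8)
(27740 + U*(-1002)) + 25969 = (27740 - 8*(-1002)) + 25969 = (27740 + 8016) + 25969 = 35756 + 25969 = 61725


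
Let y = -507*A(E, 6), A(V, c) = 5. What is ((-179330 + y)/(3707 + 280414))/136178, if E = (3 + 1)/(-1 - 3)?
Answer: -181865/38691029538 ≈ -4.7004e-6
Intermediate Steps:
E = -1 (E = 4/(-4) = 4*(-¼) = -1)
y = -2535 (y = -507*5 = -2535)
((-179330 + y)/(3707 + 280414))/136178 = ((-179330 - 2535)/(3707 + 280414))/136178 = -181865/284121*(1/136178) = -181865*1/284121*(1/136178) = -181865/284121*1/136178 = -181865/38691029538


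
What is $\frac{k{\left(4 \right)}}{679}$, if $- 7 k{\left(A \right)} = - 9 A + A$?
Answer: $\frac{32}{4753} \approx 0.0067326$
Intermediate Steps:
$k{\left(A \right)} = \frac{8 A}{7}$ ($k{\left(A \right)} = - \frac{- 9 A + A}{7} = - \frac{\left(-8\right) A}{7} = \frac{8 A}{7}$)
$\frac{k{\left(4 \right)}}{679} = \frac{\frac{8}{7} \cdot 4}{679} = \frac{32}{7} \cdot \frac{1}{679} = \frac{32}{4753}$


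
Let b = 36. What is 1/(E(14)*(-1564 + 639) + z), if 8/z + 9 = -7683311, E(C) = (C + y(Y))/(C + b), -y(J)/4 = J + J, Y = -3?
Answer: -960415/675171746 ≈ -0.0014225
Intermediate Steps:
y(J) = -8*J (y(J) = -4*(J + J) = -8*J)
E(C) = (24 + C)/(36 + C) (E(C) = (C - 8*(-3))/(C + 36) = (C + 24)/(36 + C) = (24 + C)/(36 + C))
z = -1/960415 (z = 8/(-9 - 7683311) = 8/(-7683320) = 8*(-1/7683320) = -1/960415 ≈ -1.0412e-6)
1/(E(14)*(-1564 + 639) + z) = 1/(((24 + 14)/(36 + 14))*(-1564 + 639) - 1/960415) = 1/((38/50)*(-925) - 1/960415) = 1/(((1/50)*38)*(-925) - 1/960415) = 1/((19/25)*(-925) - 1/960415) = 1/(-703 - 1/960415) = 1/(-675171746/960415) = -960415/675171746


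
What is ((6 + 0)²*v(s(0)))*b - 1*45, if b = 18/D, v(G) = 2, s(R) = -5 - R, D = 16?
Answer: 36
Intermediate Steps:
b = 9/8 (b = 18/16 = 18*(1/16) = 9/8 ≈ 1.1250)
((6 + 0)²*v(s(0)))*b - 1*45 = ((6 + 0)²*2)*(9/8) - 1*45 = (6²*2)*(9/8) - 45 = (36*2)*(9/8) - 45 = 72*(9/8) - 45 = 81 - 45 = 36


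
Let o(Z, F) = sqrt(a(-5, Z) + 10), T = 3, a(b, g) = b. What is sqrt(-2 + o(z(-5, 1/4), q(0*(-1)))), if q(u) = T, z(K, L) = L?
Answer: sqrt(-2 + sqrt(5)) ≈ 0.48587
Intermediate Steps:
q(u) = 3
o(Z, F) = sqrt(5) (o(Z, F) = sqrt(-5 + 10) = sqrt(5))
sqrt(-2 + o(z(-5, 1/4), q(0*(-1)))) = sqrt(-2 + sqrt(5))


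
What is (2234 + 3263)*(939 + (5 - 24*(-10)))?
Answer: 6508448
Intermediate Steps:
(2234 + 3263)*(939 + (5 - 24*(-10))) = 5497*(939 + (5 + 240)) = 5497*(939 + 245) = 5497*1184 = 6508448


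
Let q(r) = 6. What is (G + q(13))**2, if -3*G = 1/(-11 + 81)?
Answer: 1585081/44100 ≈ 35.943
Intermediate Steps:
G = -1/210 (G = -1/(3*(-11 + 81)) = -1/3/70 = -1/3*1/70 = -1/210 ≈ -0.0047619)
(G + q(13))**2 = (-1/210 + 6)**2 = (1259/210)**2 = 1585081/44100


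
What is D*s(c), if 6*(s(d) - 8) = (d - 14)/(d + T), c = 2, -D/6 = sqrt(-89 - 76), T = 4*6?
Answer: -618*I*sqrt(165)/13 ≈ -610.64*I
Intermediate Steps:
T = 24
D = -6*I*sqrt(165) (D = -6*sqrt(-89 - 76) = -6*I*sqrt(165) ≈ -77.071*I)
s(d) = 8 + (-14 + d)/(6*(24 + d)) (s(d) = 8 + ((d - 14)/(d + 24))/6 = 8 + ((-14 + d)/(24 + d))/6 = 8 + (-14 + d)/(6*(24 + d)))
D*s(c) = (-6*I*sqrt(165))*((1138 + 49*2)/(6*(24 + 2))) = (-6*I*sqrt(165))*((1/6)*(1138 + 98)/26) = (-6*I*sqrt(165))*((1/6)*(1/26)*1236) = -6*I*sqrt(165)*(103/13) = -618*I*sqrt(165)/13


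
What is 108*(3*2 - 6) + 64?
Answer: 64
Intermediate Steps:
108*(3*2 - 6) + 64 = 108*(6 - 6) + 64 = 108*0 + 64 = 0 + 64 = 64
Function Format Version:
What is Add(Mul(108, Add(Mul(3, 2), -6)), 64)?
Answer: 64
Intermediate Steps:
Add(Mul(108, Add(Mul(3, 2), -6)), 64) = Add(Mul(108, Add(6, -6)), 64) = Add(Mul(108, 0), 64) = Add(0, 64) = 64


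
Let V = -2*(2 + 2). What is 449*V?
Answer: -3592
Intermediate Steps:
V = -8 (V = -2*4 = -8)
449*V = 449*(-8) = -3592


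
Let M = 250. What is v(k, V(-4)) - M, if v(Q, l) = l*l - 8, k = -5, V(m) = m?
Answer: -242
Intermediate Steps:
v(Q, l) = -8 + l² (v(Q, l) = l² - 8 = -8 + l²)
v(k, V(-4)) - M = (-8 + (-4)²) - 1*250 = (-8 + 16) - 250 = 8 - 250 = -242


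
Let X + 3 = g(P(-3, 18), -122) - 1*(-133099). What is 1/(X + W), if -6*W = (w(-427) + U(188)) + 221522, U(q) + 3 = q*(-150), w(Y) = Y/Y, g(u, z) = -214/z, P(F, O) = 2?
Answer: 61/6153543 ≈ 9.9130e-6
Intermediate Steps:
w(Y) = 1
X = 8118963/61 (X = -3 + (-214/(-122) - 1*(-133099)) = -3 + (-214*(-1/122) + 133099) = -3 + (107/61 + 133099) = -3 + 8119146/61 = 8118963/61 ≈ 1.3310e+5)
U(q) = -3 - 150*q (U(q) = -3 + q*(-150) = -3 - 150*q)
W = -32220 (W = -((1 + (-3 - 150*188)) + 221522)/6 = -((1 + (-3 - 28200)) + 221522)/6 = -((1 - 28203) + 221522)/6 = -(-28202 + 221522)/6 = -⅙*193320 = -32220)
1/(X + W) = 1/(8118963/61 - 32220) = 1/(6153543/61) = 61/6153543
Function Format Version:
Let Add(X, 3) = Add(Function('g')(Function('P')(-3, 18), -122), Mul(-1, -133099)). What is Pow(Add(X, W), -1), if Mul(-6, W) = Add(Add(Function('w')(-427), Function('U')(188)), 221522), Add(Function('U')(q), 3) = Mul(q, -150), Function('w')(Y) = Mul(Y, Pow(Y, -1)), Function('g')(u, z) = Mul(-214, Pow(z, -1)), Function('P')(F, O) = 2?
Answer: Rational(61, 6153543) ≈ 9.9130e-6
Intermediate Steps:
Function('w')(Y) = 1
X = Rational(8118963, 61) (X = Add(-3, Add(Mul(-214, Pow(-122, -1)), Mul(-1, -133099))) = Add(-3, Add(Mul(-214, Rational(-1, 122)), 133099)) = Add(-3, Add(Rational(107, 61), 133099)) = Add(-3, Rational(8119146, 61)) = Rational(8118963, 61) ≈ 1.3310e+5)
Function('U')(q) = Add(-3, Mul(-150, q)) (Function('U')(q) = Add(-3, Mul(q, -150)) = Add(-3, Mul(-150, q)))
W = -32220 (W = Mul(Rational(-1, 6), Add(Add(1, Add(-3, Mul(-150, 188))), 221522)) = Mul(Rational(-1, 6), Add(Add(1, Add(-3, -28200)), 221522)) = Mul(Rational(-1, 6), Add(Add(1, -28203), 221522)) = Mul(Rational(-1, 6), Add(-28202, 221522)) = Mul(Rational(-1, 6), 193320) = -32220)
Pow(Add(X, W), -1) = Pow(Add(Rational(8118963, 61), -32220), -1) = Pow(Rational(6153543, 61), -1) = Rational(61, 6153543)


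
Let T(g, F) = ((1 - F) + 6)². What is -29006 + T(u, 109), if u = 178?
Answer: -18602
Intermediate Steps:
T(g, F) = (7 - F)²
-29006 + T(u, 109) = -29006 + (-7 + 109)² = -29006 + 102² = -29006 + 10404 = -18602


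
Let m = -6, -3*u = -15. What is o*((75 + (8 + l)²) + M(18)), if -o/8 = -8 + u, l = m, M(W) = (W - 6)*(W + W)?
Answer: 12264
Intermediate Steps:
u = 5 (u = -⅓*(-15) = 5)
M(W) = 2*W*(-6 + W) (M(W) = (-6 + W)*(2*W) = 2*W*(-6 + W))
l = -6
o = 24 (o = -8*(-8 + 5) = -8*(-3) = 24)
o*((75 + (8 + l)²) + M(18)) = 24*((75 + (8 - 6)²) + 2*18*(-6 + 18)) = 24*((75 + 2²) + 2*18*12) = 24*((75 + 4) + 432) = 24*(79 + 432) = 24*511 = 12264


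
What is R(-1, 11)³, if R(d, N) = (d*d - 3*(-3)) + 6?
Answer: 4096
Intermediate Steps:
R(d, N) = 15 + d² (R(d, N) = (d² + 9) + 6 = (9 + d²) + 6 = 15 + d²)
R(-1, 11)³ = (15 + (-1)²)³ = (15 + 1)³ = 16³ = 4096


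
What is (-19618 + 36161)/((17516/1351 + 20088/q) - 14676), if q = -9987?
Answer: -74401795097/65955737336 ≈ -1.1281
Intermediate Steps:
(-19618 + 36161)/((17516/1351 + 20088/q) - 14676) = (-19618 + 36161)/((17516/1351 + 20088/(-9987)) - 14676) = 16543/((17516*(1/1351) + 20088*(-1/9987)) - 14676) = 16543/((17516/1351 - 6696/3329) - 14676) = 16543/(49264468/4497479 - 14676) = 16543/(-65955737336/4497479) = 16543*(-4497479/65955737336) = -74401795097/65955737336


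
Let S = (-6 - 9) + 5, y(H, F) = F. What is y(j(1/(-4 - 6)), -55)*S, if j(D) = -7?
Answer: 550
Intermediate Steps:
S = -10 (S = -15 + 5 = -10)
y(j(1/(-4 - 6)), -55)*S = -55*(-10) = 550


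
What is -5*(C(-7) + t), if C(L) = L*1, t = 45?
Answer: -190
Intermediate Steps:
C(L) = L
-5*(C(-7) + t) = -5*(-7 + 45) = -5*38 = -190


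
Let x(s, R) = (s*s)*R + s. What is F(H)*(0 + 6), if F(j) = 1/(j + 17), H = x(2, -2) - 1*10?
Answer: 6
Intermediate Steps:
x(s, R) = s + R*s**2 (x(s, R) = s**2*R + s = R*s**2 + s = s + R*s**2)
H = -16 (H = 2*(1 - 2*2) - 1*10 = 2*(1 - 4) - 10 = 2*(-3) - 10 = -6 - 10 = -16)
F(j) = 1/(17 + j)
F(H)*(0 + 6) = (0 + 6)/(17 - 16) = 6/1 = 1*6 = 6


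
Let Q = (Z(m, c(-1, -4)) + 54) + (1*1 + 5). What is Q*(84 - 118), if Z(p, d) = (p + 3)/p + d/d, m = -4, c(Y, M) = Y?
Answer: -4165/2 ≈ -2082.5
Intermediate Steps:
Z(p, d) = 1 + (3 + p)/p (Z(p, d) = (3 + p)/p + 1 = 1 + (3 + p)/p)
Q = 245/4 (Q = ((2 + 3/(-4)) + 54) + (1*1 + 5) = ((2 + 3*(-¼)) + 54) + (1 + 5) = ((2 - ¾) + 54) + 6 = (5/4 + 54) + 6 = 221/4 + 6 = 245/4 ≈ 61.250)
Q*(84 - 118) = 245*(84 - 118)/4 = (245/4)*(-34) = -4165/2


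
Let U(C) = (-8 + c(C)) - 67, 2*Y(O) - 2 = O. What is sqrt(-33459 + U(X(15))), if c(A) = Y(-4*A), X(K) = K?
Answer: I*sqrt(33563) ≈ 183.2*I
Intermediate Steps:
Y(O) = 1 + O/2
c(A) = 1 - 2*A (c(A) = 1 + (-4*A)/2 = 1 - 2*A)
U(C) = -74 - 2*C (U(C) = (-8 + (1 - 2*C)) - 67 = (-7 - 2*C) - 67 = -74 - 2*C)
sqrt(-33459 + U(X(15))) = sqrt(-33459 + (-74 - 2*15)) = sqrt(-33459 + (-74 - 30)) = sqrt(-33459 - 104) = sqrt(-33563) = I*sqrt(33563)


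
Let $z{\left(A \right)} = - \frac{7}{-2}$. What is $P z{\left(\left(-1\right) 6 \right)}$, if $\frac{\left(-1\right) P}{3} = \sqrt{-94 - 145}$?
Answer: $- \frac{21 i \sqrt{239}}{2} \approx - 162.33 i$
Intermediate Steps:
$z{\left(A \right)} = \frac{7}{2}$ ($z{\left(A \right)} = \left(-7\right) \left(- \frac{1}{2}\right) = \frac{7}{2}$)
$P = - 3 i \sqrt{239}$ ($P = - 3 \sqrt{-94 - 145} = - 3 \sqrt{-239} = - 3 i \sqrt{239} \approx - 46.379 i$)
$P z{\left(\left(-1\right) 6 \right)} = - 3 i \sqrt{239} \cdot \frac{7}{2} = - \frac{21 i \sqrt{239}}{2}$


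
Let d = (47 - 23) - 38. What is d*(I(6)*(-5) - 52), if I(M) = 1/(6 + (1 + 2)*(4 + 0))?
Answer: 6587/9 ≈ 731.89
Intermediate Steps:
I(M) = 1/18 (I(M) = 1/(6 + 3*4) = 1/(6 + 12) = 1/18)
d = -14 (d = 24 - 38 = -14)
d*(I(6)*(-5) - 52) = -14*((1/18)*(-5) - 52) = -14*(-5/18 - 52) = -14*(-941/18) = 6587/9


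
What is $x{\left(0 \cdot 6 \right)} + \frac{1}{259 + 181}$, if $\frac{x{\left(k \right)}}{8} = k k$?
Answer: $\frac{1}{440} \approx 0.0022727$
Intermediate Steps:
$x{\left(k \right)} = 8 k^{2}$ ($x{\left(k \right)} = 8 k k = 8 k^{2}$)
$x{\left(0 \cdot 6 \right)} + \frac{1}{259 + 181} = 8 \left(0 \cdot 6\right)^{2} + \frac{1}{259 + 181} = 8 \cdot 0^{2} + \frac{1}{440} = 8 \cdot 0 + \frac{1}{440} = 0 + \frac{1}{440} = \frac{1}{440}$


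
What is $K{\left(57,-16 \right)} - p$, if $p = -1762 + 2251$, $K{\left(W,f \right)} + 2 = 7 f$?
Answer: $-603$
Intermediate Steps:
$K{\left(W,f \right)} = -2 + 7 f$
$p = 489$
$K{\left(57,-16 \right)} - p = \left(-2 + 7 \left(-16\right)\right) - 489 = \left(-2 - 112\right) - 489 = -114 - 489 = -603$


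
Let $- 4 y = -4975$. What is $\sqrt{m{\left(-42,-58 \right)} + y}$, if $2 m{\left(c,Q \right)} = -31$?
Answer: $\frac{17 \sqrt{17}}{2} \approx 35.046$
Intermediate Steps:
$y = \frac{4975}{4}$ ($y = \left(- \frac{1}{4}\right) \left(-4975\right) = \frac{4975}{4} \approx 1243.8$)
$m{\left(c,Q \right)} = - \frac{31}{2}$ ($m{\left(c,Q \right)} = \frac{1}{2} \left(-31\right) = - \frac{31}{2}$)
$\sqrt{m{\left(-42,-58 \right)} + y} = \sqrt{- \frac{31}{2} + \frac{4975}{4}} = \sqrt{\frac{4913}{4}} = \frac{17 \sqrt{17}}{2}$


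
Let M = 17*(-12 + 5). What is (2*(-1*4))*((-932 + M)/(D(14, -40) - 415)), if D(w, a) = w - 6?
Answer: -8408/407 ≈ -20.658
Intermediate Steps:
D(w, a) = -6 + w
M = -119 (M = 17*(-7) = -119)
(2*(-1*4))*((-932 + M)/(D(14, -40) - 415)) = (2*(-1*4))*((-932 - 119)/((-6 + 14) - 415)) = (2*(-4))*(-1051/(8 - 415)) = -(-8408)/(-407) = -(-8408)*(-1)/407 = -8*1051/407 = -8408/407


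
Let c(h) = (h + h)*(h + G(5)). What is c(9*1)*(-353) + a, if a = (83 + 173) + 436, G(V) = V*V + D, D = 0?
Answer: -215344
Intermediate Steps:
G(V) = V**2 (G(V) = V*V + 0 = V**2 + 0 = V**2)
c(h) = 2*h*(25 + h) (c(h) = (h + h)*(h + 5**2) = (2*h)*(h + 25) = (2*h)*(25 + h) = 2*h*(25 + h))
a = 692 (a = 256 + 436 = 692)
c(9*1)*(-353) + a = (2*(9*1)*(25 + 9*1))*(-353) + 692 = (2*9*(25 + 9))*(-353) + 692 = (2*9*34)*(-353) + 692 = 612*(-353) + 692 = -216036 + 692 = -215344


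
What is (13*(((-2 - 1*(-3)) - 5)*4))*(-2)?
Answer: 416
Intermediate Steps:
(13*(((-2 - 1*(-3)) - 5)*4))*(-2) = (13*(((-2 + 3) - 5)*4))*(-2) = (13*((1 - 5)*4))*(-2) = (13*(-4*4))*(-2) = (13*(-16))*(-2) = -208*(-2) = 416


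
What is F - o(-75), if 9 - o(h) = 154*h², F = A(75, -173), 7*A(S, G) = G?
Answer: 6063514/7 ≈ 8.6622e+5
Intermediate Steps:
A(S, G) = G/7
F = -173/7 (F = (⅐)*(-173) = -173/7 ≈ -24.714)
o(h) = 9 - 154*h²
F - o(-75) = -173/7 - (9 - 154*(-75)²) = -173/7 - (9 - 154*5625) = -173/7 - (9 - 866250) = -173/7 - 1*(-866241) = -173/7 + 866241 = 6063514/7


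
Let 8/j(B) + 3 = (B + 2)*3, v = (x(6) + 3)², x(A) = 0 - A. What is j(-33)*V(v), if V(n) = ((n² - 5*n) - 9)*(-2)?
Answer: 9/2 ≈ 4.5000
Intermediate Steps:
x(A) = -A
v = 9 (v = (-1*6 + 3)² = (-6 + 3)² = (-3)² = 9)
j(B) = 8/(3 + 3*B) (j(B) = 8/(-3 + (B + 2)*3) = 8/(-3 + (2 + B)*3) = 8/(-3 + (6 + 3*B)) = 8/(3 + 3*B))
V(n) = 18 - 2*n² + 10*n (V(n) = (-9 + n² - 5*n)*(-2) = 18 - 2*n² + 10*n)
j(-33)*V(v) = (8/(3*(1 - 33)))*(18 - 2*9² + 10*9) = ((8/3)/(-32))*(18 - 2*81 + 90) = ((8/3)*(-1/32))*(18 - 162 + 90) = -1/12*(-54) = 9/2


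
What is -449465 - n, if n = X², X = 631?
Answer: -847626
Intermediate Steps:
n = 398161 (n = 631² = 398161)
-449465 - n = -449465 - 1*398161 = -449465 - 398161 = -847626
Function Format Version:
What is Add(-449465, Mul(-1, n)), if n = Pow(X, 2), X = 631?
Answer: -847626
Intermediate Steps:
n = 398161 (n = Pow(631, 2) = 398161)
Add(-449465, Mul(-1, n)) = Add(-449465, Mul(-1, 398161)) = Add(-449465, -398161) = -847626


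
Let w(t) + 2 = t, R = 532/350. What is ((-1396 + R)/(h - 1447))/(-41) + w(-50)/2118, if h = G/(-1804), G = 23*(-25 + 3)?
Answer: -150947866/3140755725 ≈ -0.048061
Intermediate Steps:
G = -506 (G = 23*(-22) = -506)
R = 38/25 (R = 532*(1/350) = 38/25 ≈ 1.5200)
w(t) = -2 + t
h = 23/82 (h = -506/(-1804) = -506*(-1/1804) = 23/82 ≈ 0.28049)
((-1396 + R)/(h - 1447))/(-41) + w(-50)/2118 = ((-1396 + 38/25)/(23/82 - 1447))/(-41) + (-2 - 50)/2118 = -34862/(25*(-118631/82))*(-1/41) - 52*1/2118 = -34862/25*(-82/118631)*(-1/41) - 26/1059 = (2858684/2965775)*(-1/41) - 26/1059 = -69724/2965775 - 26/1059 = -150947866/3140755725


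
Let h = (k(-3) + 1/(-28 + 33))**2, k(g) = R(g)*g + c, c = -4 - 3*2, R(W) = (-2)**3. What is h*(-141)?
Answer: -710781/25 ≈ -28431.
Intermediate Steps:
R(W) = -8
c = -10 (c = -4 - 6 = -10)
k(g) = -10 - 8*g (k(g) = -8*g - 10 = -10 - 8*g)
h = 5041/25 (h = ((-10 - 8*(-3)) + 1/(-28 + 33))**2 = ((-10 + 24) + 1/5)**2 = (14 + 1/5)**2 = (71/5)**2 = 5041/25 ≈ 201.64)
h*(-141) = (5041/25)*(-141) = -710781/25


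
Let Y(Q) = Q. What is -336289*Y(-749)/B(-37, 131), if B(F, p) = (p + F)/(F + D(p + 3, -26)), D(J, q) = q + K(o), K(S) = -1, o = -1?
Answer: -8060174752/47 ≈ -1.7149e+8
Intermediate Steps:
D(J, q) = -1 + q (D(J, q) = q - 1 = -1 + q)
B(F, p) = (F + p)/(-27 + F) (B(F, p) = (p + F)/(F + (-1 - 26)) = (F + p)/(F - 27) = (F + p)/(-27 + F))
-336289*Y(-749)/B(-37, 131) = -336289*(-749*(-27 - 37)/(-37 + 131)) = -336289/((94/(-64))*(-1/749)) = -336289/(-1/64*94*(-1/749)) = -336289/((-47/32*(-1/749))) = -336289/47/23968 = -336289*23968/47 = -8060174752/47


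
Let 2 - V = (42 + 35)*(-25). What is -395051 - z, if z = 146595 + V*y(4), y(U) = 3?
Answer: -547427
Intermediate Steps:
V = 1927 (V = 2 - (42 + 35)*(-25) = 2 - 77*(-25) = 2 - 1*(-1925) = 2 + 1925 = 1927)
z = 152376 (z = 146595 + 1927*3 = 146595 + 5781 = 152376)
-395051 - z = -395051 - 1*152376 = -395051 - 152376 = -547427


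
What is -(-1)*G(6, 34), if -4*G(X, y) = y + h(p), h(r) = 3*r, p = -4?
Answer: -11/2 ≈ -5.5000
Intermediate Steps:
G(X, y) = 3 - y/4 (G(X, y) = -(y + 3*(-4))/4 = -(y - 12)/4 = -(-12 + y)/4 = 3 - y/4)
-(-1)*G(6, 34) = -(-1)*(3 - ¼*34) = -(-1)*(3 - 17/2) = -(-1)*(-11)/2 = -1*11/2 = -11/2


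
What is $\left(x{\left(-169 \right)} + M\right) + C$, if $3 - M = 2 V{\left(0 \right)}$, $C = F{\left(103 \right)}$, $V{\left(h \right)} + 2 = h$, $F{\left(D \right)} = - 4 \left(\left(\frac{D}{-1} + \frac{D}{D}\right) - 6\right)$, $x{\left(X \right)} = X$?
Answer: $270$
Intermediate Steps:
$F{\left(D \right)} = 20 + 4 D$ ($F{\left(D \right)} = - 4 \left(\left(D \left(-1\right) + 1\right) - 6\right) = - 4 \left(\left(- D + 1\right) - 6\right) = - 4 \left(\left(1 - D\right) - 6\right) = - 4 \left(-5 - D\right) = 20 + 4 D$)
$V{\left(h \right)} = -2 + h$
$C = 432$ ($C = 20 + 4 \cdot 103 = 20 + 412 = 432$)
$M = 7$ ($M = 3 - 2 \left(-2 + 0\right) = 3 - 2 \left(-2\right) = 3 - -4 = 3 + 4 = 7$)
$\left(x{\left(-169 \right)} + M\right) + C = \left(-169 + 7\right) + 432 = -162 + 432 = 270$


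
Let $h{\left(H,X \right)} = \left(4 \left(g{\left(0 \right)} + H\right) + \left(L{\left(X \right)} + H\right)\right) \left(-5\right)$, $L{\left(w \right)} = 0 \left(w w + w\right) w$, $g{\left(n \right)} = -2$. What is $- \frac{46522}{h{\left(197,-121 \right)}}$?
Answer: $\frac{46522}{4885} \approx 9.5234$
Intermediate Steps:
$L{\left(w \right)} = 0$ ($L{\left(w \right)} = 0 \left(w^{2} + w\right) w = 0 \left(w + w^{2}\right) w = 0 w = 0$)
$h{\left(H,X \right)} = 40 - 25 H$ ($h{\left(H,X \right)} = \left(4 \left(-2 + H\right) + \left(0 + H\right)\right) \left(-5\right) = \left(\left(-8 + 4 H\right) + H\right) \left(-5\right) = \left(-8 + 5 H\right) \left(-5\right) = 40 - 25 H$)
$- \frac{46522}{h{\left(197,-121 \right)}} = - \frac{46522}{40 - 4925} = - \frac{46522}{-4885} = \left(-46522\right) \left(- \frac{1}{4885}\right) = \frac{46522}{4885}$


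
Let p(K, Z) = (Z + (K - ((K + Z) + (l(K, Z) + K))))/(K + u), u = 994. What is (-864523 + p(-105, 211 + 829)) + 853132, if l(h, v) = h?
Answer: -1446627/127 ≈ -11391.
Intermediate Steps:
p(K, Z) = -2*K/(994 + K) (p(K, Z) = (Z + (K - ((K + Z) + (K + K))))/(K + 994) = (Z + (K - ((K + Z) + 2*K)))/(994 + K) = (Z + (K - (Z + 3*K)))/(994 + K) = (Z + (K + (-Z - 3*K)))/(994 + K) = (Z + (-Z - 2*K))/(994 + K) = (-2*K)/(994 + K) = -2*K/(994 + K))
(-864523 + p(-105, 211 + 829)) + 853132 = (-864523 - 2*(-105)/(994 - 105)) + 853132 = (-864523 - 2*(-105)/889) + 853132 = (-864523 - 2*(-105)*1/889) + 853132 = (-864523 + 30/127) + 853132 = -109794391/127 + 853132 = -1446627/127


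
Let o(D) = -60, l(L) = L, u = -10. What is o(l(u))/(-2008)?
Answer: 15/502 ≈ 0.029880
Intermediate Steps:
o(l(u))/(-2008) = -60/(-2008) = -60*(-1/2008) = 15/502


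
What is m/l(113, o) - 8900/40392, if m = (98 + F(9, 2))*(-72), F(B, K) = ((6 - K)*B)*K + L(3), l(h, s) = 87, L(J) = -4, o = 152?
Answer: -40294957/292842 ≈ -137.60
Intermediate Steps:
F(B, K) = -4 + B*K*(6 - K) (F(B, K) = ((6 - K)*B)*K - 4 = (B*(6 - K))*K - 4 = B*K*(6 - K) - 4 = -4 + B*K*(6 - K))
m = -11952 (m = (98 + (-4 - 1*9*2² + 6*9*2))*(-72) = (98 + (-4 - 1*9*4 + 108))*(-72) = (98 + (-4 - 36 + 108))*(-72) = (98 + 68)*(-72) = 166*(-72) = -11952)
m/l(113, o) - 8900/40392 = -11952/87 - 8900/40392 = -11952*1/87 - 8900*1/40392 = -3984/29 - 2225/10098 = -40294957/292842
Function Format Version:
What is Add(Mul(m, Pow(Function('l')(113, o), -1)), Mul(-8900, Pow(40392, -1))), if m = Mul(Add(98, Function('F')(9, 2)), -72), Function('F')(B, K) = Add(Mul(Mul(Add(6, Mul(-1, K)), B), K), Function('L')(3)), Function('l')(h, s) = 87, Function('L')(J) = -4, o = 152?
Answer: Rational(-40294957, 292842) ≈ -137.60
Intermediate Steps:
Function('F')(B, K) = Add(-4, Mul(B, K, Add(6, Mul(-1, K)))) (Function('F')(B, K) = Add(Mul(Mul(Add(6, Mul(-1, K)), B), K), -4) = Add(Mul(Mul(B, Add(6, Mul(-1, K))), K), -4) = Add(Mul(B, K, Add(6, Mul(-1, K))), -4) = Add(-4, Mul(B, K, Add(6, Mul(-1, K)))))
m = -11952 (m = Mul(Add(98, Add(-4, Mul(-1, 9, Pow(2, 2)), Mul(6, 9, 2))), -72) = Mul(Add(98, Add(-4, Mul(-1, 9, 4), 108)), -72) = Mul(Add(98, Add(-4, -36, 108)), -72) = Mul(Add(98, 68), -72) = Mul(166, -72) = -11952)
Add(Mul(m, Pow(Function('l')(113, o), -1)), Mul(-8900, Pow(40392, -1))) = Add(Mul(-11952, Pow(87, -1)), Mul(-8900, Pow(40392, -1))) = Add(Mul(-11952, Rational(1, 87)), Mul(-8900, Rational(1, 40392))) = Add(Rational(-3984, 29), Rational(-2225, 10098)) = Rational(-40294957, 292842)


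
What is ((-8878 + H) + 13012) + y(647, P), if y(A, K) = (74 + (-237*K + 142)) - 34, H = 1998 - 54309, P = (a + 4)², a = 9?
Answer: -88048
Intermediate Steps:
P = 169 (P = (9 + 4)² = 13² = 169)
H = -52311
y(A, K) = 182 - 237*K (y(A, K) = (74 + (142 - 237*K)) - 34 = (216 - 237*K) - 34 = 182 - 237*K)
((-8878 + H) + 13012) + y(647, P) = ((-8878 - 52311) + 13012) + (182 - 237*169) = (-61189 + 13012) + (182 - 40053) = -48177 - 39871 = -88048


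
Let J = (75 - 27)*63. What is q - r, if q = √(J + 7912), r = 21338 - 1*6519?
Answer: -14819 + 2*√2734 ≈ -14714.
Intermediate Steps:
J = 3024 (J = 48*63 = 3024)
r = 14819 (r = 21338 - 6519 = 14819)
q = 2*√2734 (q = √(3024 + 7912) = √10936 = 2*√2734 ≈ 104.58)
q - r = 2*√2734 - 1*14819 = 2*√2734 - 14819 = -14819 + 2*√2734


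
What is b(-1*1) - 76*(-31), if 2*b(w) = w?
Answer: 4711/2 ≈ 2355.5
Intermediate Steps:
b(w) = w/2
b(-1*1) - 76*(-31) = (-1*1)/2 - 76*(-31) = (½)*(-1) + 2356 = -½ + 2356 = 4711/2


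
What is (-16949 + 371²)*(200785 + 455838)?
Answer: 79249143116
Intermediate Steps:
(-16949 + 371²)*(200785 + 455838) = (-16949 + 137641)*656623 = 120692*656623 = 79249143116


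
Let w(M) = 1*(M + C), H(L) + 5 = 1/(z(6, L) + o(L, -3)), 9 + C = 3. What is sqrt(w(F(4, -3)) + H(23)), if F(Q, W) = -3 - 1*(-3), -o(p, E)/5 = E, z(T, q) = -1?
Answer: 3*I*sqrt(238)/14 ≈ 3.3058*I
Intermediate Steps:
C = -6 (C = -9 + 3 = -6)
o(p, E) = -5*E
F(Q, W) = 0 (F(Q, W) = -3 + 3 = 0)
H(L) = -69/14 (H(L) = -5 + 1/(-1 - 5*(-3)) = -5 + 1/(-1 + 15) = -5 + 1/14 = -69/14)
w(M) = -6 + M (w(M) = 1*(M - 6) = 1*(-6 + M) = -6 + M)
sqrt(w(F(4, -3)) + H(23)) = sqrt((-6 + 0) - 69/14) = sqrt(-6 - 69/14) = sqrt(-153/14) = 3*I*sqrt(238)/14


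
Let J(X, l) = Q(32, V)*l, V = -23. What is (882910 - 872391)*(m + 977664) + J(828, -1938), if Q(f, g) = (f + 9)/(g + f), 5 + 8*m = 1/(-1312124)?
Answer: 323854211601466207/31490976 ≈ 1.0284e+10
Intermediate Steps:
m = -6560621/10496992 (m = -5/8 + (⅛)/(-1312124) = -5/8 + (⅛)*(-1/1312124) = -5/8 - 1/10496992 = -6560621/10496992 ≈ -0.62500)
Q(f, g) = (9 + f)/(f + g)
J(X, l) = 41*l/9 (J(X, l) = ((9 + 32)/(32 - 23))*l = (41/9)*l = ((⅑)*41)*l = 41*l/9)
(882910 - 872391)*(m + 977664) + J(828, -1938) = (882910 - 872391)*(-6560621/10496992 + 977664) + (41/9)*(-1938) = 10519*(10262524626067/10496992) - 26486/3 = 107951496541598773/10496992 - 26486/3 = 323854211601466207/31490976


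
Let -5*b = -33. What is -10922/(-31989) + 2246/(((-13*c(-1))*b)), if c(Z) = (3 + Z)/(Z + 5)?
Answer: -237929134/4574427 ≈ -52.013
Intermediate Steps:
b = 33/5 (b = -⅕*(-33) = 33/5 ≈ 6.6000)
c(Z) = (3 + Z)/(5 + Z)
-10922/(-31989) + 2246/(((-13*c(-1))*b)) = -10922/(-31989) + 2246/((-13*(3 - 1)/(5 - 1)*(33/5))) = -10922*(-1/31989) + 2246/((-13*2/4*(33/5))) = 10922/31989 + 2246/((-13*2/4*(33/5))) = 10922/31989 + 2246/((-13*½*(33/5))) = 10922/31989 + 2246/((-13/2*33/5)) = 10922/31989 + 2246/(-429/10) = 10922/31989 + 2246*(-10/429) = 10922/31989 - 22460/429 = -237929134/4574427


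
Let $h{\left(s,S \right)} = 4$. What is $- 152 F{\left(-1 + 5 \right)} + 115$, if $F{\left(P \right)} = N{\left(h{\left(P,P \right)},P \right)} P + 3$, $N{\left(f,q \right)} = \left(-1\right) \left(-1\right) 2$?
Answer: $-1557$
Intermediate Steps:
$N{\left(f,q \right)} = 2$ ($N{\left(f,q \right)} = 1 \cdot 2 = 2$)
$F{\left(P \right)} = 3 + 2 P$ ($F{\left(P \right)} = 2 P + 3 = 3 + 2 P$)
$- 152 F{\left(-1 + 5 \right)} + 115 = - 152 \left(3 + 2 \left(-1 + 5\right)\right) + 115 = - 152 \left(3 + 2 \cdot 4\right) + 115 = - 152 \left(3 + 8\right) + 115 = \left(-152\right) 11 + 115 = -1672 + 115 = -1557$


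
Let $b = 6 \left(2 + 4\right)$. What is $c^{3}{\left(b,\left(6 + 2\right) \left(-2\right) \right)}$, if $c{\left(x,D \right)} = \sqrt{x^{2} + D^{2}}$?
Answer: $6208 \sqrt{97} \approx 61142.0$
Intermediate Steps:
$b = 36$ ($b = 6 \cdot 6 = 36$)
$c{\left(x,D \right)} = \sqrt{D^{2} + x^{2}}$
$c^{3}{\left(b,\left(6 + 2\right) \left(-2\right) \right)} = \left(\sqrt{\left(\left(6 + 2\right) \left(-2\right)\right)^{2} + 36^{2}}\right)^{3} = \left(\sqrt{\left(8 \left(-2\right)\right)^{2} + 1296}\right)^{3} = \left(\sqrt{\left(-16\right)^{2} + 1296}\right)^{3} = \left(\sqrt{256 + 1296}\right)^{3} = \left(\sqrt{1552}\right)^{3} = \left(4 \sqrt{97}\right)^{3} = 6208 \sqrt{97}$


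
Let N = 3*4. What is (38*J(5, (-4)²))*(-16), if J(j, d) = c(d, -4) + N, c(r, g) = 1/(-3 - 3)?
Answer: -21584/3 ≈ -7194.7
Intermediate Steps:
c(r, g) = -⅙ (c(r, g) = 1/(-6) = -⅙)
N = 12
J(j, d) = 71/6 (J(j, d) = -⅙ + 12 = 71/6)
(38*J(5, (-4)²))*(-16) = (38*(71/6))*(-16) = (1349/3)*(-16) = -21584/3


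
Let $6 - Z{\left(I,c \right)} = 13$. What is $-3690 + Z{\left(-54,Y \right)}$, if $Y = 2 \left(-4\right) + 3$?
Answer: $-3697$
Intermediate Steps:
$Y = -5$ ($Y = -8 + 3 = -5$)
$Z{\left(I,c \right)} = -7$ ($Z{\left(I,c \right)} = 6 - 13 = -7$)
$-3690 + Z{\left(-54,Y \right)} = -3690 - 7 = -3697$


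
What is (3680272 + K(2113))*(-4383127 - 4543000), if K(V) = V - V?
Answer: -32850575266544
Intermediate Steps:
K(V) = 0
(3680272 + K(2113))*(-4383127 - 4543000) = (3680272 + 0)*(-4383127 - 4543000) = 3680272*(-8926127) = -32850575266544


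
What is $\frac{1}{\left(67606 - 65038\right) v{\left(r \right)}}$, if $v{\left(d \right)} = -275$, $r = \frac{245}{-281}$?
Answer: $- \frac{1}{706200} \approx -1.416 \cdot 10^{-6}$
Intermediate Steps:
$r = - \frac{245}{281}$ ($r = 245 \left(- \frac{1}{281}\right) = - \frac{245}{281} \approx -0.87189$)
$\frac{1}{\left(67606 - 65038\right) v{\left(r \right)}} = \frac{1}{\left(67606 - 65038\right) \left(-275\right)} = \frac{1}{2568} \left(- \frac{1}{275}\right) = - \frac{1}{706200}$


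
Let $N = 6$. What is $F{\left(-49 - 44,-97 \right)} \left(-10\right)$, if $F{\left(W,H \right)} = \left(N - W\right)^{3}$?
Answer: $-9702990$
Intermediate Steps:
$F{\left(W,H \right)} = \left(6 - W\right)^{3}$
$F{\left(-49 - 44,-97 \right)} \left(-10\right) = - \left(-6 - 93\right)^{3} \left(-10\right) = - \left(-99\right)^{3} \left(-10\right) = \left(-1\right) \left(-970299\right) \left(-10\right) = 970299 \left(-10\right) = -9702990$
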